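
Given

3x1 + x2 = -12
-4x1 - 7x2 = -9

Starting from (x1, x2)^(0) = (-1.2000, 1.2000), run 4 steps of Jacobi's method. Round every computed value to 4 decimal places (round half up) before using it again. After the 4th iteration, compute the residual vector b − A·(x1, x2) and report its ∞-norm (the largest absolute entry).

0.3485

Iteration 1:
  x1 = (-12 - (1)·1.2000) / (3) = -4.4000
  x2 = (-9 - (-4)·-1.2000) / (-7) = 1.9714
Iteration 2:
  x1 = (-12 - (1)·1.9714) / (3) = -4.6571
  x2 = (-9 - (-4)·-4.4000) / (-7) = 3.8000
Iteration 3:
  x1 = (-12 - (1)·3.8000) / (3) = -5.2667
  x2 = (-9 - (-4)·-4.6571) / (-7) = 3.9469
Iteration 4:
  x1 = (-12 - (1)·3.9469) / (3) = -5.3156
  x2 = (-9 - (-4)·-5.2667) / (-7) = 4.2953
Residual b − A·x = (-0.3485, -0.1953); ∞-norm = 0.3485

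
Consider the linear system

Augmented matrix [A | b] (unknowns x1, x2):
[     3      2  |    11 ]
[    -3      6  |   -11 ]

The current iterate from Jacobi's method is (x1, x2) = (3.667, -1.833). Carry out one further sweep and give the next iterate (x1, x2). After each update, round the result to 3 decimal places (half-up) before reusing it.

(4.889, 0.000)

One sweep:
  x1 = (11 - (2)·-1.833) / (3) = 4.889
  x2 = (-11 - (-3)·3.667) / (6) = 0.000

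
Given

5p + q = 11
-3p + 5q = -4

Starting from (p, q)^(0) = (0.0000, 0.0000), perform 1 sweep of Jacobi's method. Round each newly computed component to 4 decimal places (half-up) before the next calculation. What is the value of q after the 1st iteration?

Iteration 1:
  p = (11 - (1)·0.0000) / (5) = 2.2000
  q = (-4 - (-3)·0.0000) / (5) = -0.8000

-0.8000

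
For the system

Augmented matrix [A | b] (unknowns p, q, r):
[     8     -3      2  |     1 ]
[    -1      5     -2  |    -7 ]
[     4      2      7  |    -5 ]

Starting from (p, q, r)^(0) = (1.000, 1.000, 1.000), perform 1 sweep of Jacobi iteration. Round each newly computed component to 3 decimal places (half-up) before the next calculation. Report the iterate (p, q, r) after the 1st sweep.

(0.250, -0.800, -1.571)

Iteration 1:
  p = (1 - (-3)·1.000 - (2)·1.000) / (8) = 0.250
  q = (-7 - (-1)·1.000 - (-2)·1.000) / (5) = -0.800
  r = (-5 - (4)·1.000 - (2)·1.000) / (7) = -1.571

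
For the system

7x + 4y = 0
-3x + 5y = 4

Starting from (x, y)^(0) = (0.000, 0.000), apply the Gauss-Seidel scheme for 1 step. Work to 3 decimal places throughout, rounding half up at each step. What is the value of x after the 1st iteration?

0.000

Iteration 1:
  x = (0 - (4)·0.000) / (7) = 0.000
  y = (4 - (-3)·0.000) / (5) = 0.800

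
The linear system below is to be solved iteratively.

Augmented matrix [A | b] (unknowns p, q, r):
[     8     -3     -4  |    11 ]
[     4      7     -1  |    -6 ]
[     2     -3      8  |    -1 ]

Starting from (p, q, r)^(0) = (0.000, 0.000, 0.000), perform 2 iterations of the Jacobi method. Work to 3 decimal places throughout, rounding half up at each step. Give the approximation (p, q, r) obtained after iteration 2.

Iteration 1:
  p = (11 - (-3)·0.000 - (-4)·0.000) / (8) = 1.375
  q = (-6 - (4)·0.000 - (-1)·0.000) / (7) = -0.857
  r = (-1 - (2)·0.000 - (-3)·0.000) / (8) = -0.125
Iteration 2:
  p = (11 - (-3)·-0.857 - (-4)·-0.125) / (8) = 0.991
  q = (-6 - (4)·1.375 - (-1)·-0.125) / (7) = -1.661
  r = (-1 - (2)·1.375 - (-3)·-0.857) / (8) = -0.790

(0.991, -1.661, -0.790)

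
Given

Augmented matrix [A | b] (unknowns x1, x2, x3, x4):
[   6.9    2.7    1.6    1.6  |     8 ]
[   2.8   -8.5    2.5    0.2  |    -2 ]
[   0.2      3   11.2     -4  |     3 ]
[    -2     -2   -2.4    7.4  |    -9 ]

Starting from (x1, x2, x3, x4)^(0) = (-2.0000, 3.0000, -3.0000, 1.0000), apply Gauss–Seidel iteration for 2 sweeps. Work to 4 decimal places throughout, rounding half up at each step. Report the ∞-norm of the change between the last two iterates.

1.3680

Iteration 1:
  x1 = (8 - (2.7)·3.0000 - (1.6)·-3.0000 - (1.6)·1.0000) / (6.9) = 0.4493
  x2 = (-2 - (2.8)·0.4493 - (2.5)·-3.0000 - (0.2)·1.0000) / (-8.5) = -0.4755
  x3 = (3 - (0.2)·0.4493 - (3)·-0.4755 - (-4)·1.0000) / (11.2) = 0.7443
  x4 = (-9 - (-2)·0.4493 - (-2)·-0.4755 - (-2.4)·0.7443) / (7.4) = -0.9819
Iteration 2:
  x1 = (8 - (2.7)·-0.4755 - (1.6)·0.7443 - (1.6)·-0.9819) / (6.9) = 1.4006
  x2 = (-2 - (2.8)·1.4006 - (2.5)·0.7443 - (0.2)·-0.9819) / (-8.5) = 0.8925
  x3 = (3 - (0.2)·1.4006 - (3)·0.8925 - (-4)·-0.9819) / (11.2) = -0.3469
  x4 = (-9 - (-2)·1.4006 - (-2)·0.8925 - (-2.4)·-0.3469) / (7.4) = -0.7090
Change: (0.9513, 1.3680, -1.0912, 0.2729) → max |·| = 1.3680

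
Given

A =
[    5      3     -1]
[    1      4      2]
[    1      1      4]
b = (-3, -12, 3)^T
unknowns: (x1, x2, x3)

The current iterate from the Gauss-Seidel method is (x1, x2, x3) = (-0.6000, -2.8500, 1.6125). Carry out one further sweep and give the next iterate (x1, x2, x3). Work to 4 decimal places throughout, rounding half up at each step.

One sweep:
  x1 = (-3 - (3)·-2.8500 - (-1)·1.6125) / (5) = 1.4325
  x2 = (-12 - (1)·1.4325 - (2)·1.6125) / (4) = -4.1644
  x3 = (3 - (1)·1.4325 - (1)·-4.1644) / (4) = 1.4330

(1.4325, -4.1644, 1.4330)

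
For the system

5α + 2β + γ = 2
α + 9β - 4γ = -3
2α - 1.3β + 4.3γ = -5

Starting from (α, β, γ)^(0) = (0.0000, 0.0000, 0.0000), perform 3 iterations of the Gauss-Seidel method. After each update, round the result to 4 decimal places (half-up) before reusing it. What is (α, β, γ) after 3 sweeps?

(1.2071, -1.3034, -2.1183)

Iteration 1:
  α = (2 - (2)·0.0000 - (1)·0.0000) / (5) = 0.4000
  β = (-3 - (1)·0.4000 - (-4)·0.0000) / (9) = -0.3778
  γ = (-5 - (2)·0.4000 - (-1.3)·-0.3778) / (4.3) = -1.4631
Iteration 2:
  α = (2 - (2)·-0.3778 - (1)·-1.4631) / (5) = 0.8437
  β = (-3 - (1)·0.8437 - (-4)·-1.4631) / (9) = -1.0773
  γ = (-5 - (2)·0.8437 - (-1.3)·-1.0773) / (4.3) = -1.8809
Iteration 3:
  α = (2 - (2)·-1.0773 - (1)·-1.8809) / (5) = 1.2071
  β = (-3 - (1)·1.2071 - (-4)·-1.8809) / (9) = -1.3034
  γ = (-5 - (2)·1.2071 - (-1.3)·-1.3034) / (4.3) = -2.1183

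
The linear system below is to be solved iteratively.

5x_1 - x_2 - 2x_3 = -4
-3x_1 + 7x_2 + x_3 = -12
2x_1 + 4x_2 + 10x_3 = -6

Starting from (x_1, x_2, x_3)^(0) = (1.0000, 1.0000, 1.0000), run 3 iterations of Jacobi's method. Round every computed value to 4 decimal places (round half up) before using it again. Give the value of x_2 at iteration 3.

Iteration 1:
  x_1 = (-4 - (-1)·1.0000 - (-2)·1.0000) / (5) = -0.2000
  x_2 = (-12 - (-3)·1.0000 - (1)·1.0000) / (7) = -1.4286
  x_3 = (-6 - (2)·1.0000 - (4)·1.0000) / (10) = -1.2000
Iteration 2:
  x_1 = (-4 - (-1)·-1.4286 - (-2)·-1.2000) / (5) = -1.5657
  x_2 = (-12 - (-3)·-0.2000 - (1)·-1.2000) / (7) = -1.6286
  x_3 = (-6 - (2)·-0.2000 - (4)·-1.4286) / (10) = 0.0114
Iteration 3:
  x_1 = (-4 - (-1)·-1.6286 - (-2)·0.0114) / (5) = -1.1212
  x_2 = (-12 - (-3)·-1.5657 - (1)·0.0114) / (7) = -2.3869
  x_3 = (-6 - (2)·-1.5657 - (4)·-1.6286) / (10) = 0.3646

-2.3869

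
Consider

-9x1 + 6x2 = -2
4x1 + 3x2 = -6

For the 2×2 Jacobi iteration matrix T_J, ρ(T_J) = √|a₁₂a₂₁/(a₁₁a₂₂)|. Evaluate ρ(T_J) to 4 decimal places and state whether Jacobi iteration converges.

a₁₂a₂₁/(a₁₁a₂₂) = (6)·(4) / ((-9)·(3)) = -0.888889
ρ = √|-0.888889| = √0.888889 = 0.9428
ρ < 1, so Jacobi converges

0.9428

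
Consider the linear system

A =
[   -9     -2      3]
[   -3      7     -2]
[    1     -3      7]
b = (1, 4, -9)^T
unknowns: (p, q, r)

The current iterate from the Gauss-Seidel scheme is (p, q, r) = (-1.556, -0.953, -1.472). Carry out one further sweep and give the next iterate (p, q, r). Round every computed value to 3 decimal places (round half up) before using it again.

One sweep:
  p = (1 - (-2)·-0.953 - (3)·-1.472) / (-9) = -0.390
  q = (4 - (-3)·-0.390 - (-2)·-1.472) / (7) = -0.016
  r = (-9 - (1)·-0.390 - (-3)·-0.016) / (7) = -1.237

(-0.390, -0.016, -1.237)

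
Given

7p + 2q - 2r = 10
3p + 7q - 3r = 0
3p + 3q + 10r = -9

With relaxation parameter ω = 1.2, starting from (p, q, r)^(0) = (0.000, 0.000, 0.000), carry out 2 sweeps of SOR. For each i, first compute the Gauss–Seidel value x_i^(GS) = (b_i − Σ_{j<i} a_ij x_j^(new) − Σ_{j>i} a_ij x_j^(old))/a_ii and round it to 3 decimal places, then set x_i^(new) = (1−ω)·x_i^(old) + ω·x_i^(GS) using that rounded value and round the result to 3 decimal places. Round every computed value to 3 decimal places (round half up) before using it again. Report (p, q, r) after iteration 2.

(1.200, -1.151, -0.822)

Iteration 1:
  p: GS value = (10 - (2)·0.000 - (-2)·0.000) / (7) = 1.429;  p ← (1−ω)·0.000 + ω·1.429 = 1.715
  q: GS value = (0 - (3)·1.715 - (-3)·0.000) / (7) = -0.735;  q ← (1−ω)·0.000 + ω·-0.735 = -0.882
  r: GS value = (-9 - (3)·1.715 - (3)·-0.882) / (10) = -1.150;  r ← (1−ω)·0.000 + ω·-1.150 = -1.380
Iteration 2:
  p: GS value = (10 - (2)·-0.882 - (-2)·-1.380) / (7) = 1.286;  p ← (1−ω)·1.715 + ω·1.286 = 1.200
  q: GS value = (0 - (3)·1.200 - (-3)·-1.380) / (7) = -1.106;  q ← (1−ω)·-0.882 + ω·-1.106 = -1.151
  r: GS value = (-9 - (3)·1.200 - (3)·-1.151) / (10) = -0.915;  r ← (1−ω)·-1.380 + ω·-0.915 = -0.822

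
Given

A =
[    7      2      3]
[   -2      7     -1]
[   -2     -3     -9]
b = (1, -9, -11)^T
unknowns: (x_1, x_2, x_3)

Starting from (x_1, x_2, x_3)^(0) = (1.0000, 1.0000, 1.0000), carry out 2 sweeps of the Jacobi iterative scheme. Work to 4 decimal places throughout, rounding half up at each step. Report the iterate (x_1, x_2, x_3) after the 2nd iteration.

(0.1020, -1.3537, 1.6349)

Iteration 1:
  x_1 = (1 - (2)·1.0000 - (3)·1.0000) / (7) = -0.5714
  x_2 = (-9 - (-2)·1.0000 - (-1)·1.0000) / (7) = -0.8571
  x_3 = (-11 - (-2)·1.0000 - (-3)·1.0000) / (-9) = 0.6667
Iteration 2:
  x_1 = (1 - (2)·-0.8571 - (3)·0.6667) / (7) = 0.1020
  x_2 = (-9 - (-2)·-0.5714 - (-1)·0.6667) / (7) = -1.3537
  x_3 = (-11 - (-2)·-0.5714 - (-3)·-0.8571) / (-9) = 1.6349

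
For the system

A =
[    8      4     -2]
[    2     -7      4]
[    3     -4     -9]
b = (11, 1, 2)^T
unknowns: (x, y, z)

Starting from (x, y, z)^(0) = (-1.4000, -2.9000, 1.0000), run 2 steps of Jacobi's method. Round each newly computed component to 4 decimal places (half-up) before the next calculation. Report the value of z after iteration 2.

Iteration 1:
  x = (11 - (4)·-2.9000 - (-2)·1.0000) / (8) = 3.0750
  y = (1 - (2)·-1.4000 - (4)·1.0000) / (-7) = 0.0286
  z = (2 - (3)·-1.4000 - (-4)·-2.9000) / (-9) = 0.6000
Iteration 2:
  x = (11 - (4)·0.0286 - (-2)·0.6000) / (8) = 1.5107
  y = (1 - (2)·3.0750 - (4)·0.6000) / (-7) = 1.0786
  z = (2 - (3)·3.0750 - (-4)·0.0286) / (-9) = 0.7901

0.7901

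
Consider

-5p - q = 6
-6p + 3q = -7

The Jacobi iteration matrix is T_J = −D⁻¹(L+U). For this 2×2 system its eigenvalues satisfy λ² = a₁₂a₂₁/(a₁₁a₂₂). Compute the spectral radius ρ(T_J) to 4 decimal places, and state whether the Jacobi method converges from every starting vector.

0.6325

a₁₂a₂₁/(a₁₁a₂₂) = (-1)·(-6) / ((-5)·(3)) = -0.400000
ρ = √|-0.400000| = √0.400000 = 0.6325
ρ < 1, so Jacobi converges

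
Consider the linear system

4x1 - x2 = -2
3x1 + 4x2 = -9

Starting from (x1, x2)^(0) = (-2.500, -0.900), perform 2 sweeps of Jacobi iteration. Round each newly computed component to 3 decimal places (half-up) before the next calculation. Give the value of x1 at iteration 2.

Iteration 1:
  x1 = (-2 - (-1)·-0.900) / (4) = -0.725
  x2 = (-9 - (3)·-2.500) / (4) = -0.375
Iteration 2:
  x1 = (-2 - (-1)·-0.375) / (4) = -0.594
  x2 = (-9 - (3)·-0.725) / (4) = -1.706

-0.594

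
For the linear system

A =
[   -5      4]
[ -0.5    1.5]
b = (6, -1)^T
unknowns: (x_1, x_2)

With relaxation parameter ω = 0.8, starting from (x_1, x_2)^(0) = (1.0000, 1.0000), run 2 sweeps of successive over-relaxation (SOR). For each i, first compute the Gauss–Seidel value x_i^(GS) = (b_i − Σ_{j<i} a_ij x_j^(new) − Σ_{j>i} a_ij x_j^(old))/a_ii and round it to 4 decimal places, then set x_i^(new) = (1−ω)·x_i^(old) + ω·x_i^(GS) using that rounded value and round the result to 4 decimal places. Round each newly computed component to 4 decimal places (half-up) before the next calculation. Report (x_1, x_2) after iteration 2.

Iteration 1:
  x_1: GS value = (6 - (4)·1.0000) / (-5) = -0.4000;  x_1 ← (1−ω)·1.0000 + ω·-0.4000 = -0.1200
  x_2: GS value = (-1 - (-0.5)·-0.1200) / (1.5) = -0.7067;  x_2 ← (1−ω)·1.0000 + ω·-0.7067 = -0.3654
Iteration 2:
  x_1: GS value = (6 - (4)·-0.3654) / (-5) = -1.4923;  x_1 ← (1−ω)·-0.1200 + ω·-1.4923 = -1.2178
  x_2: GS value = (-1 - (-0.5)·-1.2178) / (1.5) = -1.0726;  x_2 ← (1−ω)·-0.3654 + ω·-1.0726 = -0.9312

(-1.2178, -0.9312)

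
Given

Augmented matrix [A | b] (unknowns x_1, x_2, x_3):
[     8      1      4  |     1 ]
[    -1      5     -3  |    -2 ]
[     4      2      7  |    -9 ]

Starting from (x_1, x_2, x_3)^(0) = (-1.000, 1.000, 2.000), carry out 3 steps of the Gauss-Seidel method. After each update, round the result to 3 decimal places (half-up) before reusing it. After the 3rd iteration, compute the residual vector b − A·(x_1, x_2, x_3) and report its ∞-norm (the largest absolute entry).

Iteration 1:
  x_1 = (1 - (1)·1.000 - (4)·2.000) / (8) = -1.000
  x_2 = (-2 - (-1)·-1.000 - (-3)·2.000) / (5) = 0.600
  x_3 = (-9 - (4)·-1.000 - (2)·0.600) / (7) = -0.886
Iteration 2:
  x_1 = (1 - (1)·0.600 - (4)·-0.886) / (8) = 0.493
  x_2 = (-2 - (-1)·0.493 - (-3)·-0.886) / (5) = -0.833
  x_3 = (-9 - (4)·0.493 - (2)·-0.833) / (7) = -1.329
Iteration 3:
  x_1 = (1 - (1)·-0.833 - (4)·-1.329) / (8) = 0.894
  x_2 = (-2 - (-1)·0.894 - (-3)·-1.329) / (5) = -1.019
  x_3 = (-9 - (4)·0.894 - (2)·-1.019) / (7) = -1.505
Residual b − A·x = (0.887, -0.526, -0.003); ∞-norm = 0.887

0.887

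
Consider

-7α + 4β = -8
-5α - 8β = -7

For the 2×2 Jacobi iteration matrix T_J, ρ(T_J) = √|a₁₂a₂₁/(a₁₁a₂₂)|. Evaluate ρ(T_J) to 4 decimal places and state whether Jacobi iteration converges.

0.5976

a₁₂a₂₁/(a₁₁a₂₂) = (4)·(-5) / ((-7)·(-8)) = -0.357143
ρ = √|-0.357143| = √0.357143 = 0.5976
ρ < 1, so Jacobi converges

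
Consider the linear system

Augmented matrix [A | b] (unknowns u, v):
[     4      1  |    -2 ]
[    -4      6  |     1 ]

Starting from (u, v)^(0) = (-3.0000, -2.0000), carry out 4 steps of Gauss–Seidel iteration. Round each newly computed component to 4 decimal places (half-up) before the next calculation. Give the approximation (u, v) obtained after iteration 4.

(-0.4664, -0.1443)

Iteration 1:
  u = (-2 - (1)·-2.0000) / (4) = 0.0000
  v = (1 - (-4)·0.0000) / (6) = 0.1667
Iteration 2:
  u = (-2 - (1)·0.1667) / (4) = -0.5417
  v = (1 - (-4)·-0.5417) / (6) = -0.1945
Iteration 3:
  u = (-2 - (1)·-0.1945) / (4) = -0.4514
  v = (1 - (-4)·-0.4514) / (6) = -0.1343
Iteration 4:
  u = (-2 - (1)·-0.1343) / (4) = -0.4664
  v = (1 - (-4)·-0.4664) / (6) = -0.1443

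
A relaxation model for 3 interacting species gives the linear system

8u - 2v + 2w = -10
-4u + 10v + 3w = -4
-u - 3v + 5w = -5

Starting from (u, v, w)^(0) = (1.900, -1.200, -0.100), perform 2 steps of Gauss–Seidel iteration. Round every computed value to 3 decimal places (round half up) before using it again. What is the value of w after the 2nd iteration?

Iteration 1:
  u = (-10 - (-2)·-1.200 - (2)·-0.100) / (8) = -1.525
  v = (-4 - (-4)·-1.525 - (3)·-0.100) / (10) = -0.980
  w = (-5 - (-1)·-1.525 - (-3)·-0.980) / (5) = -1.893
Iteration 2:
  u = (-10 - (-2)·-0.980 - (2)·-1.893) / (8) = -1.022
  v = (-4 - (-4)·-1.022 - (3)·-1.893) / (10) = -0.241
  w = (-5 - (-1)·-1.022 - (-3)·-0.241) / (5) = -1.349

-1.349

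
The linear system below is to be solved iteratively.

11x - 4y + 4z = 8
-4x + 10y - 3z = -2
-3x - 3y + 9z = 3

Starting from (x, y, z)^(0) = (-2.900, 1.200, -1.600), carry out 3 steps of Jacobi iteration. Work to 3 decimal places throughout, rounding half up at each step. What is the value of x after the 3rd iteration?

Iteration 1:
  x = (8 - (-4)·1.200 - (4)·-1.600) / (11) = 1.745
  y = (-2 - (-4)·-2.900 - (-3)·-1.600) / (10) = -1.840
  z = (3 - (-3)·-2.900 - (-3)·1.200) / (9) = -0.233
Iteration 2:
  x = (8 - (-4)·-1.840 - (4)·-0.233) / (11) = 0.143
  y = (-2 - (-4)·1.745 - (-3)·-0.233) / (10) = 0.428
  z = (3 - (-3)·1.745 - (-3)·-1.840) / (9) = 0.302
Iteration 3:
  x = (8 - (-4)·0.428 - (4)·0.302) / (11) = 0.773
  y = (-2 - (-4)·0.143 - (-3)·0.302) / (10) = -0.052
  z = (3 - (-3)·0.143 - (-3)·0.428) / (9) = 0.524

0.773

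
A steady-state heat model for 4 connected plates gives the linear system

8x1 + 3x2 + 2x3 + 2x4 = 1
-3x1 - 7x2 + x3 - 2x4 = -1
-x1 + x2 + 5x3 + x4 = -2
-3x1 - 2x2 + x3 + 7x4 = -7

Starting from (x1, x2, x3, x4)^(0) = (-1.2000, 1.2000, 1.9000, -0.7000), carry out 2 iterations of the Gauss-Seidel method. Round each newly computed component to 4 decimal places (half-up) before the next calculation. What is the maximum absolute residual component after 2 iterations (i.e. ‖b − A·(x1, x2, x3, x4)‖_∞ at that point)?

0.9824

Iteration 1:
  x1 = (1 - (3)·1.2000 - (2)·1.9000 - (2)·-0.7000) / (8) = -0.6250
  x2 = (-1 - (-3)·-0.6250 - (1)·1.9000 - (-2)·-0.7000) / (-7) = 0.8821
  x3 = (-2 - (-1)·-0.6250 - (1)·0.8821 - (1)·-0.7000) / (5) = -0.5614
  x4 = (-7 - (-3)·-0.6250 - (-2)·0.8821 - (1)·-0.5614) / (7) = -0.9356
Iteration 2:
  x1 = (1 - (3)·0.8821 - (2)·-0.5614 - (2)·-0.9356) / (8) = 0.1685
  x2 = (-1 - (-3)·0.1685 - (1)·-0.5614 - (-2)·-0.9356) / (-7) = 0.2578
  x3 = (-2 - (-1)·0.1685 - (1)·0.2578 - (1)·-0.9356) / (5) = -0.2307
  x4 = (-7 - (-3)·0.1685 - (-2)·0.2578 - (1)·-0.2307) / (7) = -0.8212
Residual b − A·x = (0.9824, -0.1016, -0.1146, 0.0002); ∞-norm = 0.9824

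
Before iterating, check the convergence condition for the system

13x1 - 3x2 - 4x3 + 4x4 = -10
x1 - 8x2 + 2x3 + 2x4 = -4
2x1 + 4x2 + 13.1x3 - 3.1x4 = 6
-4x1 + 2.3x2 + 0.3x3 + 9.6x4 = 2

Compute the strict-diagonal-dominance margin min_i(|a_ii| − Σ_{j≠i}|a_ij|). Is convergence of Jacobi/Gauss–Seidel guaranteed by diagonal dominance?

2

row 1: |13| − (3+4+4) = 2
row 2: |-8| − (1+2+2) = 3
row 3: |13.1| − (2+4+3.1) = 4
row 4: |9.6| − (4+2.3+0.3) = 3
minimum over rows = 2 → strictly diagonally dominant (convergence guaranteed)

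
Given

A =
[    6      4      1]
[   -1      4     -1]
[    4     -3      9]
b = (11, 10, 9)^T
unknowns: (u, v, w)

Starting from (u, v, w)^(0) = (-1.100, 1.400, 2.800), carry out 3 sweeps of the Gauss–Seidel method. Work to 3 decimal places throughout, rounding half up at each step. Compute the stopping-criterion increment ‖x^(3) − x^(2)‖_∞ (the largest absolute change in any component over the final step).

Iteration 1:
  u = (11 - (4)·1.400 - (1)·2.800) / (6) = 0.433
  v = (10 - (-1)·0.433 - (-1)·2.800) / (4) = 3.308
  w = (9 - (4)·0.433 - (-3)·3.308) / (9) = 1.910
Iteration 2:
  u = (11 - (4)·3.308 - (1)·1.910) / (6) = -0.690
  v = (10 - (-1)·-0.690 - (-1)·1.910) / (4) = 2.805
  w = (9 - (4)·-0.690 - (-3)·2.805) / (9) = 2.242
Iteration 3:
  u = (11 - (4)·2.805 - (1)·2.242) / (6) = -0.410
  v = (10 - (-1)·-0.410 - (-1)·2.242) / (4) = 2.958
  w = (9 - (4)·-0.410 - (-3)·2.958) / (9) = 2.168
Change: (0.280, 0.153, -0.074) → max |·| = 0.280

0.280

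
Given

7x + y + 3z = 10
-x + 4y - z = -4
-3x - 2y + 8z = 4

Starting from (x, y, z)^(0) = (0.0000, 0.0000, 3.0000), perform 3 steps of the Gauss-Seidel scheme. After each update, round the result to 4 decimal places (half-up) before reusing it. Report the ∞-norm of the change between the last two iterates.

0.0897

Iteration 1:
  x = (10 - (1)·0.0000 - (3)·3.0000) / (7) = 0.1429
  y = (-4 - (-1)·0.1429 - (-1)·3.0000) / (4) = -0.2143
  z = (4 - (-3)·0.1429 - (-2)·-0.2143) / (8) = 0.5000
Iteration 2:
  x = (10 - (1)·-0.2143 - (3)·0.5000) / (7) = 1.2449
  y = (-4 - (-1)·1.2449 - (-1)·0.5000) / (4) = -0.5638
  z = (4 - (-3)·1.2449 - (-2)·-0.5638) / (8) = 0.8259
Iteration 3:
  x = (10 - (1)·-0.5638 - (3)·0.8259) / (7) = 1.1552
  y = (-4 - (-1)·1.1552 - (-1)·0.8259) / (4) = -0.5047
  z = (4 - (-3)·1.1552 - (-2)·-0.5047) / (8) = 0.8070
Change: (-0.0897, 0.0591, -0.0189) → max |·| = 0.0897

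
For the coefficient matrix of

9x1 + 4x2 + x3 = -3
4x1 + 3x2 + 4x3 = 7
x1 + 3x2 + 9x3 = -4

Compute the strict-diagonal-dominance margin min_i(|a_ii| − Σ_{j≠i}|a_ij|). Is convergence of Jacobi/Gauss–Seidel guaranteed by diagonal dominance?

row 1: |9| − (4+1) = 4
row 2: |3| − (4+4) = -5
row 3: |9| − (1+3) = 5
minimum over rows = -5 → not strictly diagonally dominant

-5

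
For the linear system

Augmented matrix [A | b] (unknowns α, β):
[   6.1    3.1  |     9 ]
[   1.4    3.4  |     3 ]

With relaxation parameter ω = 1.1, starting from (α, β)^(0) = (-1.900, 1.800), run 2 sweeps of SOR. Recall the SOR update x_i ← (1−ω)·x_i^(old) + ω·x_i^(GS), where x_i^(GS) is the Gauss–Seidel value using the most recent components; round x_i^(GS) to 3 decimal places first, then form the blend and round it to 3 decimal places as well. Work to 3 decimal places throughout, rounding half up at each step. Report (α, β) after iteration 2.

Iteration 1:
  α: GS value = (9 - (3.1)·1.800) / (6.1) = 0.561;  α ← (1−ω)·-1.900 + ω·0.561 = 0.807
  β: GS value = (3 - (1.4)·0.807) / (3.4) = 0.550;  β ← (1−ω)·1.800 + ω·0.550 = 0.425
Iteration 2:
  α: GS value = (9 - (3.1)·0.425) / (6.1) = 1.259;  α ← (1−ω)·0.807 + ω·1.259 = 1.304
  β: GS value = (3 - (1.4)·1.304) / (3.4) = 0.345;  β ← (1−ω)·0.425 + ω·0.345 = 0.337

(1.304, 0.337)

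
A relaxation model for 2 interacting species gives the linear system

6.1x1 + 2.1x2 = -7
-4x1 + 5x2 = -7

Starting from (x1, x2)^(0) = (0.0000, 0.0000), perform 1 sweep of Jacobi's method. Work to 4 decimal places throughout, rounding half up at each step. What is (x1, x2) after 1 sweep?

(-1.1475, -1.4000)

Iteration 1:
  x1 = (-7 - (2.1)·0.0000) / (6.1) = -1.1475
  x2 = (-7 - (-4)·0.0000) / (5) = -1.4000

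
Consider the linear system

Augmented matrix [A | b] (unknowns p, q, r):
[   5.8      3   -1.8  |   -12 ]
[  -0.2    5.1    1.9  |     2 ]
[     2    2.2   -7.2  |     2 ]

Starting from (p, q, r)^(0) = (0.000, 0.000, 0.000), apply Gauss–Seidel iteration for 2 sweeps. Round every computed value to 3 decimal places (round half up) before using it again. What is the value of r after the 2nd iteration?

-0.786

Iteration 1:
  p = (-12 - (3)·0.000 - (-1.8)·0.000) / (5.8) = -2.069
  q = (2 - (-0.2)·-2.069 - (1.9)·0.000) / (5.1) = 0.311
  r = (2 - (2)·-2.069 - (2.2)·0.311) / (-7.2) = -0.757
Iteration 2:
  p = (-12 - (3)·0.311 - (-1.8)·-0.757) / (5.8) = -2.465
  q = (2 - (-0.2)·-2.465 - (1.9)·-0.757) / (5.1) = 0.578
  r = (2 - (2)·-2.465 - (2.2)·0.578) / (-7.2) = -0.786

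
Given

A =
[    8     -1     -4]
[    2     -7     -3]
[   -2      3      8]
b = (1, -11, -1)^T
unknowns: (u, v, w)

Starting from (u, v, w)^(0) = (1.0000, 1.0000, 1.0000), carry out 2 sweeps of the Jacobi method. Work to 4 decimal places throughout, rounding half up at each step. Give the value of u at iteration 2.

Iteration 1:
  u = (1 - (-1)·1.0000 - (-4)·1.0000) / (8) = 0.7500
  v = (-11 - (2)·1.0000 - (-3)·1.0000) / (-7) = 1.4286
  w = (-1 - (-2)·1.0000 - (3)·1.0000) / (8) = -0.2500
Iteration 2:
  u = (1 - (-1)·1.4286 - (-4)·-0.2500) / (8) = 0.1786
  v = (-11 - (2)·0.7500 - (-3)·-0.2500) / (-7) = 1.8929
  w = (-1 - (-2)·0.7500 - (3)·1.4286) / (8) = -0.4732

0.1786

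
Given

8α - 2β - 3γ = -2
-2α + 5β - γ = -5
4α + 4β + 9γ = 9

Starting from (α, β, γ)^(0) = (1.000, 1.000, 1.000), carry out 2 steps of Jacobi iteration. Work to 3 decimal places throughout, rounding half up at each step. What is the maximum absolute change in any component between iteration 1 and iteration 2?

Iteration 1:
  α = (-2 - (-2)·1.000 - (-3)·1.000) / (8) = 0.375
  β = (-5 - (-2)·1.000 - (-1)·1.000) / (5) = -0.400
  γ = (9 - (4)·1.000 - (4)·1.000) / (9) = 0.111
Iteration 2:
  α = (-2 - (-2)·-0.400 - (-3)·0.111) / (8) = -0.308
  β = (-5 - (-2)·0.375 - (-1)·0.111) / (5) = -0.828
  γ = (9 - (4)·0.375 - (4)·-0.400) / (9) = 1.011
Change: (-0.683, -0.428, 0.900) → max |·| = 0.900

0.900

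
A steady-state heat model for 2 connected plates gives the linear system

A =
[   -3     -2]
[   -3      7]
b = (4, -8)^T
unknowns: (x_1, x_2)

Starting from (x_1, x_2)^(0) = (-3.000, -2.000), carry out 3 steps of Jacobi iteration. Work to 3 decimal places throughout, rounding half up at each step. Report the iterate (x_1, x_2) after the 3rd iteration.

(-0.571, -1.020)

Iteration 1:
  x_1 = (4 - (-2)·-2.000) / (-3) = 0.000
  x_2 = (-8 - (-3)·-3.000) / (7) = -2.429
Iteration 2:
  x_1 = (4 - (-2)·-2.429) / (-3) = 0.286
  x_2 = (-8 - (-3)·0.000) / (7) = -1.143
Iteration 3:
  x_1 = (4 - (-2)·-1.143) / (-3) = -0.571
  x_2 = (-8 - (-3)·0.286) / (7) = -1.020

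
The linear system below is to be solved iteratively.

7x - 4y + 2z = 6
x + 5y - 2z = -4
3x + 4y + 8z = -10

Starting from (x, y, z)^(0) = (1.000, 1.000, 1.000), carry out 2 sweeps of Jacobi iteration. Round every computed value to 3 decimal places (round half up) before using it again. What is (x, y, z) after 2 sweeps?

Iteration 1:
  x = (6 - (-4)·1.000 - (2)·1.000) / (7) = 1.143
  y = (-4 - (1)·1.000 - (-2)·1.000) / (5) = -0.600
  z = (-10 - (3)·1.000 - (4)·1.000) / (8) = -2.125
Iteration 2:
  x = (6 - (-4)·-0.600 - (2)·-2.125) / (7) = 1.121
  y = (-4 - (1)·1.143 - (-2)·-2.125) / (5) = -1.879
  z = (-10 - (3)·1.143 - (4)·-0.600) / (8) = -1.379

(1.121, -1.879, -1.379)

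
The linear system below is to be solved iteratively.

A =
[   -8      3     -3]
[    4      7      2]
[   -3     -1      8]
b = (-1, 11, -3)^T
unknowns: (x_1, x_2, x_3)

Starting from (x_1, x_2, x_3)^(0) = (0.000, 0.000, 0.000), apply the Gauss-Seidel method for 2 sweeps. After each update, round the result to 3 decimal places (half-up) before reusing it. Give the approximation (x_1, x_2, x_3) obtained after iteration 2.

(0.740, 1.189, 0.051)

Iteration 1:
  x_1 = (-1 - (3)·0.000 - (-3)·0.000) / (-8) = 0.125
  x_2 = (11 - (4)·0.125 - (2)·0.000) / (7) = 1.500
  x_3 = (-3 - (-3)·0.125 - (-1)·1.500) / (8) = -0.141
Iteration 2:
  x_1 = (-1 - (3)·1.500 - (-3)·-0.141) / (-8) = 0.740
  x_2 = (11 - (4)·0.740 - (2)·-0.141) / (7) = 1.189
  x_3 = (-3 - (-3)·0.740 - (-1)·1.189) / (8) = 0.051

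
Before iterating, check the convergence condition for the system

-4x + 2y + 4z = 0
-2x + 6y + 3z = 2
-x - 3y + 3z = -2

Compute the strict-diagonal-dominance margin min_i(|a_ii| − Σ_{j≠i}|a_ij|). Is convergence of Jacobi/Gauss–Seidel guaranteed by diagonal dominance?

-2

row 1: |-4| − (2+4) = -2
row 2: |6| − (2+3) = 1
row 3: |3| − (1+3) = -1
minimum over rows = -2 → not strictly diagonally dominant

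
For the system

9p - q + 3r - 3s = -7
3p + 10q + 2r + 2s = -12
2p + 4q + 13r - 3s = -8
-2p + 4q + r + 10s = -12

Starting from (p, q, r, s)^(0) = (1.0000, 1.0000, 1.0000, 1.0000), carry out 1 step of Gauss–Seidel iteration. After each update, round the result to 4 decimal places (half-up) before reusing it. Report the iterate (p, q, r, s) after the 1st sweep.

(-0.6667, -1.4000, 0.1487, -0.7882)

Iteration 1:
  p = (-7 - (-1)·1.0000 - (3)·1.0000 - (-3)·1.0000) / (9) = -0.6667
  q = (-12 - (3)·-0.6667 - (2)·1.0000 - (2)·1.0000) / (10) = -1.4000
  r = (-8 - (2)·-0.6667 - (4)·-1.4000 - (-3)·1.0000) / (13) = 0.1487
  s = (-12 - (-2)·-0.6667 - (4)·-1.4000 - (1)·0.1487) / (10) = -0.7882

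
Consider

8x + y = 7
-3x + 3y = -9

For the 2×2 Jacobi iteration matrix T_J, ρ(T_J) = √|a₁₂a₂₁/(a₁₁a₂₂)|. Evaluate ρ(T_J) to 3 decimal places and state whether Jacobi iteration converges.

a₁₂a₂₁/(a₁₁a₂₂) = (1)·(-3) / ((8)·(3)) = -0.125000
ρ = √|-0.125000| = √0.125000 = 0.354
ρ < 1, so Jacobi converges

0.354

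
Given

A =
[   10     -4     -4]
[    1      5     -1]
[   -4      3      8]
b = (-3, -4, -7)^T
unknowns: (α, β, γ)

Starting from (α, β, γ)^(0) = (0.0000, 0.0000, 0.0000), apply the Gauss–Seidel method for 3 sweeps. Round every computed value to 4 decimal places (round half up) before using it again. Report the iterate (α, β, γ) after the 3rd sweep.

(-1.0216, -0.8024, -1.0849)

Iteration 1:
  α = (-3 - (-4)·0.0000 - (-4)·0.0000) / (10) = -0.3000
  β = (-4 - (1)·-0.3000 - (-1)·0.0000) / (5) = -0.7400
  γ = (-7 - (-4)·-0.3000 - (3)·-0.7400) / (8) = -0.7475
Iteration 2:
  α = (-3 - (-4)·-0.7400 - (-4)·-0.7475) / (10) = -0.8950
  β = (-4 - (1)·-0.8950 - (-1)·-0.7475) / (5) = -0.7705
  γ = (-7 - (-4)·-0.8950 - (3)·-0.7705) / (8) = -1.0336
Iteration 3:
  α = (-3 - (-4)·-0.7705 - (-4)·-1.0336) / (10) = -1.0216
  β = (-4 - (1)·-1.0216 - (-1)·-1.0336) / (5) = -0.8024
  γ = (-7 - (-4)·-1.0216 - (3)·-0.8024) / (8) = -1.0849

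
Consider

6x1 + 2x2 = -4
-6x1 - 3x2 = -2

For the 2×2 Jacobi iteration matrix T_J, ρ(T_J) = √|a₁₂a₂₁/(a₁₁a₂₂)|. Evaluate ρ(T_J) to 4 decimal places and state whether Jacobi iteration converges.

0.8165

a₁₂a₂₁/(a₁₁a₂₂) = (2)·(-6) / ((6)·(-3)) = 0.666667
ρ = √|0.666667| = √0.666667 = 0.8165
ρ < 1, so Jacobi converges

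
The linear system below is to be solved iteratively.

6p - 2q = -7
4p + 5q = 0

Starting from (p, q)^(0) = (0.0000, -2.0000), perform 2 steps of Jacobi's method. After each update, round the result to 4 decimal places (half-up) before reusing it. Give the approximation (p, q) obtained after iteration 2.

Iteration 1:
  p = (-7 - (-2)·-2.0000) / (6) = -1.8333
  q = (0 - (4)·0.0000) / (5) = 0.0000
Iteration 2:
  p = (-7 - (-2)·0.0000) / (6) = -1.1667
  q = (0 - (4)·-1.8333) / (5) = 1.4666

(-1.1667, 1.4666)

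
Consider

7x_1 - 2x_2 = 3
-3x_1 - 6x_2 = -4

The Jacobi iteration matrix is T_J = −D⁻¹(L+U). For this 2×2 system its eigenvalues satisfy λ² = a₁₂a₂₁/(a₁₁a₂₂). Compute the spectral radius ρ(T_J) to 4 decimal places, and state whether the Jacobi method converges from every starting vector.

a₁₂a₂₁/(a₁₁a₂₂) = (-2)·(-3) / ((7)·(-6)) = -0.142857
ρ = √|-0.142857| = √0.142857 = 0.3780
ρ < 1, so Jacobi converges

0.3780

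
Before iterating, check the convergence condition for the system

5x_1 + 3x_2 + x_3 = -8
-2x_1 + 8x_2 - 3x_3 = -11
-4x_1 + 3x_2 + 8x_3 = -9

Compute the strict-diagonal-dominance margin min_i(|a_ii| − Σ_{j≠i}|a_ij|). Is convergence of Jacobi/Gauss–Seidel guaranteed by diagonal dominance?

row 1: |5| − (3+1) = 1
row 2: |8| − (2+3) = 3
row 3: |8| − (4+3) = 1
minimum over rows = 1 → strictly diagonally dominant (convergence guaranteed)

1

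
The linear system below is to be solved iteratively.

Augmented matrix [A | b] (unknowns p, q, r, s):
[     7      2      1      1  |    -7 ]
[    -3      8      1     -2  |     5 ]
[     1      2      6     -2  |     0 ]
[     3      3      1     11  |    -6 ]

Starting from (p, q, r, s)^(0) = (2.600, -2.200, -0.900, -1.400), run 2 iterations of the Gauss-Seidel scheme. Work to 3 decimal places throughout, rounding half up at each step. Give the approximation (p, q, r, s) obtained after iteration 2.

Iteration 1:
  p = (-7 - (2)·-2.200 - (1)·-0.900 - (1)·-1.400) / (7) = -0.043
  q = (5 - (-3)·-0.043 - (1)·-0.900 - (-2)·-1.400) / (8) = 0.371
  r = (0 - (1)·-0.043 - (2)·0.371 - (-2)·-1.400) / (6) = -0.583
  s = (-6 - (3)·-0.043 - (3)·0.371 - (1)·-0.583) / (11) = -0.582
Iteration 2:
  p = (-7 - (2)·0.371 - (1)·-0.583 - (1)·-0.582) / (7) = -0.940
  q = (5 - (-3)·-0.940 - (1)·-0.583 - (-2)·-0.582) / (8) = 0.200
  r = (0 - (1)·-0.940 - (2)·0.200 - (-2)·-0.582) / (6) = -0.104
  s = (-6 - (3)·-0.940 - (3)·0.200 - (1)·-0.104) / (11) = -0.334

(-0.940, 0.200, -0.104, -0.334)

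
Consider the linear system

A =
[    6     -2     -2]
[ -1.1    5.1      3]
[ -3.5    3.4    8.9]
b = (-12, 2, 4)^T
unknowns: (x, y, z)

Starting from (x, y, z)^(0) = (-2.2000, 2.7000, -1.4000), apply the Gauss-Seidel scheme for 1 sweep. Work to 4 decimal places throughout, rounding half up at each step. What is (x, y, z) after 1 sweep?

(-1.5667, 0.8778, -0.5020)

Iteration 1:
  x = (-12 - (-2)·2.7000 - (-2)·-1.4000) / (6) = -1.5667
  y = (2 - (-1.1)·-1.5667 - (3)·-1.4000) / (5.1) = 0.8778
  z = (4 - (-3.5)·-1.5667 - (3.4)·0.8778) / (8.9) = -0.5020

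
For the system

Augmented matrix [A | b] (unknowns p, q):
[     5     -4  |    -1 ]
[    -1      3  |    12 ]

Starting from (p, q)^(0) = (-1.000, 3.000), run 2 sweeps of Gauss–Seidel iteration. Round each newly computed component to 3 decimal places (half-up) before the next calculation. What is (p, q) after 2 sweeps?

(3.586, 5.195)

Iteration 1:
  p = (-1 - (-4)·3.000) / (5) = 2.200
  q = (12 - (-1)·2.200) / (3) = 4.733
Iteration 2:
  p = (-1 - (-4)·4.733) / (5) = 3.586
  q = (12 - (-1)·3.586) / (3) = 5.195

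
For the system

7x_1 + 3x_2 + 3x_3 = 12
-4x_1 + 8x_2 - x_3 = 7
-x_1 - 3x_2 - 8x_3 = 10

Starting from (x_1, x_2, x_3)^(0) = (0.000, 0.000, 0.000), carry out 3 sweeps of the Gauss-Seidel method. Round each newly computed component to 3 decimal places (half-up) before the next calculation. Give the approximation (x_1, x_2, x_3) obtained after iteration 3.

(1.935, 1.584, -2.086)

Iteration 1:
  x_1 = (12 - (3)·0.000 - (3)·0.000) / (7) = 1.714
  x_2 = (7 - (-4)·1.714 - (-1)·0.000) / (8) = 1.732
  x_3 = (10 - (-1)·1.714 - (-3)·1.732) / (-8) = -2.114
Iteration 2:
  x_1 = (12 - (3)·1.732 - (3)·-2.114) / (7) = 1.878
  x_2 = (7 - (-4)·1.878 - (-1)·-2.114) / (8) = 1.550
  x_3 = (10 - (-1)·1.878 - (-3)·1.550) / (-8) = -2.066
Iteration 3:
  x_1 = (12 - (3)·1.550 - (3)·-2.066) / (7) = 1.935
  x_2 = (7 - (-4)·1.935 - (-1)·-2.066) / (8) = 1.584
  x_3 = (10 - (-1)·1.935 - (-3)·1.584) / (-8) = -2.086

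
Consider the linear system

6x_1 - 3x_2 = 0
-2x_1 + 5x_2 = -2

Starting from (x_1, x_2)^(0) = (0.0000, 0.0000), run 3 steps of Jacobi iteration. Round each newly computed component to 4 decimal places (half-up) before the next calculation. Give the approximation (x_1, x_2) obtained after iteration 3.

Iteration 1:
  x_1 = (0 - (-3)·0.0000) / (6) = 0.0000
  x_2 = (-2 - (-2)·0.0000) / (5) = -0.4000
Iteration 2:
  x_1 = (0 - (-3)·-0.4000) / (6) = -0.2000
  x_2 = (-2 - (-2)·0.0000) / (5) = -0.4000
Iteration 3:
  x_1 = (0 - (-3)·-0.4000) / (6) = -0.2000
  x_2 = (-2 - (-2)·-0.2000) / (5) = -0.4800

(-0.2000, -0.4800)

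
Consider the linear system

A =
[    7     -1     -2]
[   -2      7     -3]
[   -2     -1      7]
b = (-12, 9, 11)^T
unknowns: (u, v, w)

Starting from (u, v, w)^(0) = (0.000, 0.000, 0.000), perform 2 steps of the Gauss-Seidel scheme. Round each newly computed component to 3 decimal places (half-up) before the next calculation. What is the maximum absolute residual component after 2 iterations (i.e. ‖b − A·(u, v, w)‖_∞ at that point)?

Iteration 1:
  u = (-12 - (-1)·0.000 - (-2)·0.000) / (7) = -1.714
  v = (9 - (-2)·-1.714 - (-3)·0.000) / (7) = 0.796
  w = (11 - (-2)·-1.714 - (-1)·0.796) / (7) = 1.195
Iteration 2:
  u = (-12 - (-1)·0.796 - (-2)·1.195) / (7) = -1.259
  v = (9 - (-2)·-1.259 - (-3)·1.195) / (7) = 1.438
  w = (11 - (-2)·-1.259 - (-1)·1.438) / (7) = 1.417
Residual b − A·x = (1.085, 0.667, 0.001); ∞-norm = 1.085

1.085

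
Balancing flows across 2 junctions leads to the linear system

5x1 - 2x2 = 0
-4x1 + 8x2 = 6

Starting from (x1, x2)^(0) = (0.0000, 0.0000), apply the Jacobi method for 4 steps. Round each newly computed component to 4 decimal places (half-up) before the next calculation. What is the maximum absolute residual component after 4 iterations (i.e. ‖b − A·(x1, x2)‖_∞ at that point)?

0.2400

Iteration 1:
  x1 = (0 - (-2)·0.0000) / (5) = 0.0000
  x2 = (6 - (-4)·0.0000) / (8) = 0.7500
Iteration 2:
  x1 = (0 - (-2)·0.7500) / (5) = 0.3000
  x2 = (6 - (-4)·0.0000) / (8) = 0.7500
Iteration 3:
  x1 = (0 - (-2)·0.7500) / (5) = 0.3000
  x2 = (6 - (-4)·0.3000) / (8) = 0.9000
Iteration 4:
  x1 = (0 - (-2)·0.9000) / (5) = 0.3600
  x2 = (6 - (-4)·0.3000) / (8) = 0.9000
Residual b − A·x = (0.0000, 0.2400); ∞-norm = 0.2400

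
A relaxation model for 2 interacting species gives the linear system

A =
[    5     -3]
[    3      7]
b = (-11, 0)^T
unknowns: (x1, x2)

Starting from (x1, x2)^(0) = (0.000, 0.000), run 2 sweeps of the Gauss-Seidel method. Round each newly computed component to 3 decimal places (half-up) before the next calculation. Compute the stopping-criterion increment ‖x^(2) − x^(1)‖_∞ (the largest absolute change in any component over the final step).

Iteration 1:
  x1 = (-11 - (-3)·0.000) / (5) = -2.200
  x2 = (0 - (3)·-2.200) / (7) = 0.943
Iteration 2:
  x1 = (-11 - (-3)·0.943) / (5) = -1.634
  x2 = (0 - (3)·-1.634) / (7) = 0.700
Change: (0.566, -0.243) → max |·| = 0.566

0.566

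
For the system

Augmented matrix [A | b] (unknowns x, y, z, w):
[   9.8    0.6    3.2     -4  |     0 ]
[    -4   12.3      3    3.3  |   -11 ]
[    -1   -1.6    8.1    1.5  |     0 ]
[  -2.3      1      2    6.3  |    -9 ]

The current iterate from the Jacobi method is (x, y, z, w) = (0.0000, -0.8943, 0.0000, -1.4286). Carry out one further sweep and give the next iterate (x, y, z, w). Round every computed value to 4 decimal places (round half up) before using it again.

(-0.5283, -0.5110, 0.0879, -1.2866)

One sweep:
  x = (0 - (0.6)·-0.8943 - (3.2)·0.0000 - (-4)·-1.4286) / (9.8) = -0.5283
  y = (-11 - (-4)·0.0000 - (3)·0.0000 - (3.3)·-1.4286) / (12.3) = -0.5110
  z = (0 - (-1)·0.0000 - (-1.6)·-0.8943 - (1.5)·-1.4286) / (8.1) = 0.0879
  w = (-9 - (-2.3)·0.0000 - (1)·-0.8943 - (2)·0.0000) / (6.3) = -1.2866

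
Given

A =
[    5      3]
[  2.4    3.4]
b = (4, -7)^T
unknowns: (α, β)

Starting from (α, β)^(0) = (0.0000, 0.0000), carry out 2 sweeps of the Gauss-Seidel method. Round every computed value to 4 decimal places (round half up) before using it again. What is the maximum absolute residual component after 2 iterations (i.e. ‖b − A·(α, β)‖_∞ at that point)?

3.3336

Iteration 1:
  α = (4 - (3)·0.0000) / (5) = 0.8000
  β = (-7 - (2.4)·0.8000) / (3.4) = -2.6235
Iteration 2:
  α = (4 - (3)·-2.6235) / (5) = 2.3741
  β = (-7 - (2.4)·2.3741) / (3.4) = -3.7347
Residual b − A·x = (3.3336, 0.0001); ∞-norm = 3.3336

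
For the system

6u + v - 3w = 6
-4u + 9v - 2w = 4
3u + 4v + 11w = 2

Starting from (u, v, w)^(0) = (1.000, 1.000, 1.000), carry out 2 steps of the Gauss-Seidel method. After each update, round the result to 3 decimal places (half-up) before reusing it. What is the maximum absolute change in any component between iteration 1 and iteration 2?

Iteration 1:
  u = (6 - (1)·1.000 - (-3)·1.000) / (6) = 1.333
  v = (4 - (-4)·1.333 - (-2)·1.000) / (9) = 1.259
  w = (2 - (3)·1.333 - (4)·1.259) / (11) = -0.640
Iteration 2:
  u = (6 - (1)·1.259 - (-3)·-0.640) / (6) = 0.470
  v = (4 - (-4)·0.470 - (-2)·-0.640) / (9) = 0.511
  w = (2 - (3)·0.470 - (4)·0.511) / (11) = -0.132
Change: (-0.863, -0.748, 0.508) → max |·| = 0.863

0.863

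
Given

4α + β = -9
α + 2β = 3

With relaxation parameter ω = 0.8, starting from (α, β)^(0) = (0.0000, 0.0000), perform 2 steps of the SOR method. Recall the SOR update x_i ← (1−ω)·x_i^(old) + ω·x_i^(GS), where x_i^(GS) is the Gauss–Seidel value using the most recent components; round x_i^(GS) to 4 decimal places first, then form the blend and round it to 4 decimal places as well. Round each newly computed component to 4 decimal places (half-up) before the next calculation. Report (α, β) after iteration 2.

Iteration 1:
  α: GS value = (-9 - (1)·0.0000) / (4) = -2.2500;  α ← (1−ω)·0.0000 + ω·-2.2500 = -1.8000
  β: GS value = (3 - (1)·-1.8000) / (2) = 2.4000;  β ← (1−ω)·0.0000 + ω·2.4000 = 1.9200
Iteration 2:
  α: GS value = (-9 - (1)·1.9200) / (4) = -2.7300;  α ← (1−ω)·-1.8000 + ω·-2.7300 = -2.5440
  β: GS value = (3 - (1)·-2.5440) / (2) = 2.7720;  β ← (1−ω)·1.9200 + ω·2.7720 = 2.6016

(-2.5440, 2.6016)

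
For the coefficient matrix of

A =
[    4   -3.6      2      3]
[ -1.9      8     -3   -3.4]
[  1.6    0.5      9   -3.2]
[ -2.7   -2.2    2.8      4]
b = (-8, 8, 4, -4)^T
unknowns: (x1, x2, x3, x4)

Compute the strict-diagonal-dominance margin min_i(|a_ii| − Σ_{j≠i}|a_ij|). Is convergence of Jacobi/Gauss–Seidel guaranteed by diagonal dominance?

row 1: |4| − (3.6+2+3) = -4.6
row 2: |8| − (1.9+3+3.4) = -0.3
row 3: |9| − (1.6+0.5+3.2) = 3.7
row 4: |4| − (2.7+2.2+2.8) = -3.7
minimum over rows = -4.6 → not strictly diagonally dominant

-4.6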